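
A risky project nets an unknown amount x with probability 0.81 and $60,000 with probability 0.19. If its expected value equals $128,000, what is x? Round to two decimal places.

0.81·x + 0.19·60000 = 128000
0.81·x = 128000 − 11400 = 116600
x = 116600 / 0.81 = 143950.6173

x = $143,950.62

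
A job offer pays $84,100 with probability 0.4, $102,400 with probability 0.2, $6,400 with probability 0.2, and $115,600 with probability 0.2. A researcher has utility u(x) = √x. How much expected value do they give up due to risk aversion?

$8,824

E[u] = 0.4·√84100 + 0.2·√102400 + 0.2·√6400 + 0.2·√115600 = 0.4·290 + 0.2·320 + 0.2·80 + 0.2·340 = 264
CE = (264)² = 69696
Risk premium = EV − CE = 78520 − 69696 = 8824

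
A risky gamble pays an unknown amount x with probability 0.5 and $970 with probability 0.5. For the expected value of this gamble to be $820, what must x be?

x = $670

0.5·x + 0.5·970 = 820
0.5·x = 820 − 485 = 335
x = 335 / 0.5 = 670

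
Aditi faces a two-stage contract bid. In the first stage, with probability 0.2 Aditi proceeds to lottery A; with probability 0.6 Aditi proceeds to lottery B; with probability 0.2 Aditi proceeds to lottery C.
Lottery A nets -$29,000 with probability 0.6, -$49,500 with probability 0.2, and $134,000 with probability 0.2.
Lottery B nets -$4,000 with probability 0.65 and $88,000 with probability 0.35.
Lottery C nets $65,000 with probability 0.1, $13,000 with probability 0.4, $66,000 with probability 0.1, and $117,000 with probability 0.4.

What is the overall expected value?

EV(A) = 0.6 × (-29000) + 0.2 × (-49500) + 0.2 × 134000 = -17400 − 9900 + 26800 = -500
EV(B) = 0.65 × (-4000) + 0.35 × 88000 = -2600 + 30800 = 28200
EV(C) = 0.1 × 65000 + 0.4 × 13000 + 0.1 × 66000 + 0.4 × 117000 = 6500 + 5200 + 6600 + 46800 = 65100
Overall = 0.2 × (-500) + 0.6 × 28200 + 0.2 × 65100 = -100 + 16920 + 13020 = 29840

$29,840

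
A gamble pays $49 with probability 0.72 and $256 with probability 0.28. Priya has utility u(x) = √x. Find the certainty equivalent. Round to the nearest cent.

$90.63

E[u] = 0.72·√49 + 0.28·√256 = 0.72·7 + 0.28·16 = 9.52
CE = (9.52)² = 90.6304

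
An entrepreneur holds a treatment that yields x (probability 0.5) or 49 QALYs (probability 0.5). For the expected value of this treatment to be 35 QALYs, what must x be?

x = 21 QALYs

0.5·x + 0.5·49 = 35
0.5·x = 35 − 24.5 = 10.5
x = 10.5 / 0.5 = 21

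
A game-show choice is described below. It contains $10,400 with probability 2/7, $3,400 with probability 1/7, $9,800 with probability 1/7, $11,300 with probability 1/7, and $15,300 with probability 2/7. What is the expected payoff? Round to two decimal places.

$10,842.86

EV = 2/7 × 10400 + 1/7 × 3400 + 1/7 × 9800 + 1/7 × 11300 + 2/7 × 15300 = 2971.4286 + 485.7143 + 1400 + 1614.2857 + 4371.4286 = 10842.8571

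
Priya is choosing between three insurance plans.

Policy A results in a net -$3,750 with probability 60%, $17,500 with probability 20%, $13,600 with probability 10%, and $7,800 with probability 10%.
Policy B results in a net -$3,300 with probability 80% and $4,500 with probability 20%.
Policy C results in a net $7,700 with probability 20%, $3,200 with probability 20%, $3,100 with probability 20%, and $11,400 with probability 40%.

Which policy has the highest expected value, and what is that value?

Policy A = 0.6 × (-3750) + 0.2 × 17500 + 0.1 × 13600 + 0.1 × 7800 = -2250 + 3500 + 1360 + 780 = 3390
Policy B = 0.8 × (-3300) + 0.2 × 4500 = -2640 + 900 = -1740
Policy C = 0.2 × 7700 + 0.2 × 3200 + 0.2 × 3100 + 0.4 × 11400 = 1540 + 640 + 620 + 4560 = 7360

Policy C ($7,360)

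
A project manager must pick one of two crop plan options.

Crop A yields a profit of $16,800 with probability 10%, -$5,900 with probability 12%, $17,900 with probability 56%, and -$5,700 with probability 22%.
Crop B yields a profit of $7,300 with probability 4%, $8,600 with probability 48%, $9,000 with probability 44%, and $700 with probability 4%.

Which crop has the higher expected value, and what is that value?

Crop A ($9,742)

Crop A = 0.1 × 16800 + 0.12 × (-5900) + 0.56 × 17900 + 0.22 × (-5700) = 1680 − 708 + 10024 − 1254 = 9742
Crop B = 0.04 × 7300 + 0.48 × 8600 + 0.44 × 9000 + 0.04 × 700 = 292 + 4128 + 3960 + 28 = 8408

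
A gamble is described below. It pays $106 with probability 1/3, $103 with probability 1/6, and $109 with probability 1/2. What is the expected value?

$107

EV = 1/3 × 106 + 1/6 × 103 + 1/2 × 109 = 35.3333 + 17.1667 + 54.5 = 107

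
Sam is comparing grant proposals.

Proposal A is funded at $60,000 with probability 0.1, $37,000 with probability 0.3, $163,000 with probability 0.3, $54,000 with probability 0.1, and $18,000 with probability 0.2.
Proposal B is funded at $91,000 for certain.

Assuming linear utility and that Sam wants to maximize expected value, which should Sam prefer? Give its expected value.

Proposal A = 0.1 × 60000 + 0.3 × 37000 + 0.3 × 163000 + 0.1 × 54000 + 0.2 × 18000 = 6000 + 11100 + 48900 + 5400 + 3600 = 75000
Proposal B: 91000 (certain)

Proposal B ($91,000)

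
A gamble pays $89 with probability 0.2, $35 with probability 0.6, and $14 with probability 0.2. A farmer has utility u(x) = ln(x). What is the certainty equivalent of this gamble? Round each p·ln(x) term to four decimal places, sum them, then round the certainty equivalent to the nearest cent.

$35.12

E[u] = 0.2·ln(89) + 0.6·ln(35) + 0.2·ln(14) = 0.8977 + 2.1332 + 0.5278 = 3.5587
CE = e^3.5587 ≈ 35.12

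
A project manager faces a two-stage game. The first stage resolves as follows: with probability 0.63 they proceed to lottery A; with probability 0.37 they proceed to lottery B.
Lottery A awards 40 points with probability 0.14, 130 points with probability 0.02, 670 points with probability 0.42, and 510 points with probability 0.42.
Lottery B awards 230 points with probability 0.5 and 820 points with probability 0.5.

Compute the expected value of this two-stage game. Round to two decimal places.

EV(A) = 0.14 × 40 + 0.02 × 130 + 0.42 × 670 + 0.42 × 510 = 5.6 + 2.6 + 281.4 + 214.2 = 503.8
EV(B) = 0.5 × 230 + 0.5 × 820 = 115 + 410 = 525
Overall = 0.63 × 503.8 + 0.37 × 525 = 317.394 + 194.25 = 511.644

511.64 points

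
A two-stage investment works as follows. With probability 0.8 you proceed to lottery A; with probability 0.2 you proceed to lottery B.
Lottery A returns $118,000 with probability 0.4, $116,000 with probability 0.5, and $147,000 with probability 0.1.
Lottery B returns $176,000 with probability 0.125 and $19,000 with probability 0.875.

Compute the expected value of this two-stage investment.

$103,645

EV(A) = 0.4 × 118000 + 0.5 × 116000 + 0.1 × 147000 = 47200 + 58000 + 14700 = 119900
EV(B) = 0.125 × 176000 + 0.875 × 19000 = 22000 + 16625 = 38625
Overall = 0.8 × 119900 + 0.2 × 38625 = 95920 + 7725 = 103645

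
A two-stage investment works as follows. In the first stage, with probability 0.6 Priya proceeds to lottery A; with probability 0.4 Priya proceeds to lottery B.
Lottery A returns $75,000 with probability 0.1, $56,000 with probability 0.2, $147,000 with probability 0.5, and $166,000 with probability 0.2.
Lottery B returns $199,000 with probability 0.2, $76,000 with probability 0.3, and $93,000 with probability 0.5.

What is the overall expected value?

EV(A) = 0.1 × 75000 + 0.2 × 56000 + 0.5 × 147000 + 0.2 × 166000 = 7500 + 11200 + 73500 + 33200 = 125400
EV(B) = 0.2 × 199000 + 0.3 × 76000 + 0.5 × 93000 = 39800 + 22800 + 46500 = 109100
Overall = 0.6 × 125400 + 0.4 × 109100 = 75240 + 43640 = 118880

$118,880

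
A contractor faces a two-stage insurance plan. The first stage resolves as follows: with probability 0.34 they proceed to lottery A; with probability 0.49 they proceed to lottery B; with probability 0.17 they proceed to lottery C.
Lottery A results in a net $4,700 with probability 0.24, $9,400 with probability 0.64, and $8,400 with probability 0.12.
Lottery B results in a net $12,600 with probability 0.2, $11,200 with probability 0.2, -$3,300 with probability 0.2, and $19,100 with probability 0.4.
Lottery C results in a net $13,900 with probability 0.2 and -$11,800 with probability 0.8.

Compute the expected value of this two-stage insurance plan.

EV(A) = 0.24 × 4700 + 0.64 × 9400 + 0.12 × 8400 = 1128 + 6016 + 1008 = 8152
EV(B) = 0.2 × 12600 + 0.2 × 11200 + 0.2 × (-3300) + 0.4 × 19100 = 2520 + 2240 − 660 + 7640 = 11740
EV(C) = 0.2 × 13900 + 0.8 × (-11800) = 2780 − 9440 = -6660
Overall = 0.34 × 8152 + 0.49 × 11740 + 0.17 × (-6660) = 2771.68 + 5752.6 − 1132.2 = 7392.08

$7,392.08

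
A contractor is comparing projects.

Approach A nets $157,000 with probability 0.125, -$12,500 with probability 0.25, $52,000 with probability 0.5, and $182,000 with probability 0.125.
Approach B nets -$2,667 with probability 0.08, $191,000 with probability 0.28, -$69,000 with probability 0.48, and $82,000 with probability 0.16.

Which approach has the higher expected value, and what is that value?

Approach A = 0.125 × 157000 + 0.25 × (-12500) + 0.5 × 52000 + 0.125 × 182000 = 19625 − 3125 + 26000 + 22750 = 65250
Approach B = 0.08 × (-2667) + 0.28 × 191000 + 0.48 × (-69000) + 0.16 × 82000 = -213.36 + 53480 − 33120 + 13120 = 33266.64

Approach A ($65,250)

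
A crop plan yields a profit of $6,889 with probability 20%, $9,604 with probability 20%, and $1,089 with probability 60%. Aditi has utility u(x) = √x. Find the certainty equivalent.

$3,136

E[u] = 0.2·√6889 + 0.2·√9604 + 0.6·√1089 = 0.2·83 + 0.2·98 + 0.6·33 = 56
CE = (56)² = 3136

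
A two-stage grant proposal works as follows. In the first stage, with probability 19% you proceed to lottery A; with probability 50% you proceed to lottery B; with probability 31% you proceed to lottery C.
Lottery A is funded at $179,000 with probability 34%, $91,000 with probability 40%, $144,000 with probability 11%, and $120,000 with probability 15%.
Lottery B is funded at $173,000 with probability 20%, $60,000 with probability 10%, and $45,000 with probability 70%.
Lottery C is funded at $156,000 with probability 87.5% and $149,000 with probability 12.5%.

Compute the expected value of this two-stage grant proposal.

$109,047.75

EV(A) = 0.34 × 179000 + 0.4 × 91000 + 0.11 × 144000 + 0.15 × 120000 = 60860 + 36400 + 15840 + 18000 = 131100
EV(B) = 0.2 × 173000 + 0.1 × 60000 + 0.7 × 45000 = 34600 + 6000 + 31500 = 72100
EV(C) = 0.875 × 156000 + 0.125 × 149000 = 136500 + 18625 = 155125
Overall = 0.19 × 131100 + 0.5 × 72100 + 0.31 × 155125 = 24909 + 36050 + 48088.75 = 109047.75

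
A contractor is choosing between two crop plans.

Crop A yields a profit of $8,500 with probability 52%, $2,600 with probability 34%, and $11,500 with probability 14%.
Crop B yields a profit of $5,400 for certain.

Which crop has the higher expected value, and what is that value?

Crop A = 0.52 × 8500 + 0.34 × 2600 + 0.14 × 11500 = 4420 + 884 + 1610 = 6914
Crop B: 5400 (certain)

Crop A ($6,914)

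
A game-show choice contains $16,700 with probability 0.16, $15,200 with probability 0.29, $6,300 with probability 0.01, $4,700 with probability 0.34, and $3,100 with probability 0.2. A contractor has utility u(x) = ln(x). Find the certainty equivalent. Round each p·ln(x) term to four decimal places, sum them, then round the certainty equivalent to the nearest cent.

E[u] = 0.16·ln(16700) + 0.29·ln(15200) + 0.01·ln(6300) + 0.34·ln(4700) + 0.2·ln(3100) = 1.5557 + 2.7924 + 0.0875 + 2.8748 + 1.6078 = 8.9182
CE = e^8.9182 ≈ 7466.64

$7,466.64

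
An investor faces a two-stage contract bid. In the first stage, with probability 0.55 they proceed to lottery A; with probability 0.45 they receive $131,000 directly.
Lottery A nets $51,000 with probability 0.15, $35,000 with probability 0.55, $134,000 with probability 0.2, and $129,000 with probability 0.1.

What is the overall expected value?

EV(A) = 0.15 × 51000 + 0.55 × 35000 + 0.2 × 134000 + 0.1 × 129000 = 7650 + 19250 + 26800 + 12900 = 66600
Branch B: 131000 (certain)
Overall = 0.55 × 66600 + 0.45 × 131000 = 36630 + 58950 = 95580

$95,580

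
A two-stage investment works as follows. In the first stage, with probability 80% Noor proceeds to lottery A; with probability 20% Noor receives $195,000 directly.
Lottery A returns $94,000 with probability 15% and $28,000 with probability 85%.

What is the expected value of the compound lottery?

$69,320

EV(A) = 0.15 × 94000 + 0.85 × 28000 = 14100 + 23800 = 37900
Branch B: 195000 (certain)
Overall = 0.8 × 37900 + 0.2 × 195000 = 30320 + 39000 = 69320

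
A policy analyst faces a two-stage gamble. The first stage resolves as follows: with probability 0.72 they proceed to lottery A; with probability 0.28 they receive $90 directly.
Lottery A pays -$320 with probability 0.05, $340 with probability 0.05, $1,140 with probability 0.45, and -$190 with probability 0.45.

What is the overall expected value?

$333.72

EV(A) = 0.05 × (-320) + 0.05 × 340 + 0.45 × 1140 + 0.45 × (-190) = -16 + 17 + 513 − 85.5 = 428.5
Branch B: 90 (certain)
Overall = 0.72 × 428.5 + 0.28 × 90 = 308.52 + 25.2 = 333.72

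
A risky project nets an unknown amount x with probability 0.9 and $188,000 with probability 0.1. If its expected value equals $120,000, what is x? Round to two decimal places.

x = $112,444.44

0.9·x + 0.1·188000 = 120000
0.9·x = 120000 − 18800 = 101200
x = 101200 / 0.9 = 112444.4444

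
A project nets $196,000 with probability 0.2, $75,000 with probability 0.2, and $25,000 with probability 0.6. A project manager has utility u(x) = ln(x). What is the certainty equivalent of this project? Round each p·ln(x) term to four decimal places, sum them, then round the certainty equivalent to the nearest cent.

$47,013.97

E[u] = 0.2·ln(196000) + 0.2·ln(75000) + 0.6·ln(25000) = 2.4372 + 2.2450 + 6.0760 = 10.7582
CE = e^10.7582 ≈ 47013.97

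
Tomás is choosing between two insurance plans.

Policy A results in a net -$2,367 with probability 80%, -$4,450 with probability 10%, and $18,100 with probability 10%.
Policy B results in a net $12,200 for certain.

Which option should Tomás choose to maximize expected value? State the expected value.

Policy A = 0.8 × (-2367) + 0.1 × (-4450) + 0.1 × 18100 = -1893.6 − 445 + 1810 = -528.6
Policy B: 12200 (certain)

Policy B ($12,200)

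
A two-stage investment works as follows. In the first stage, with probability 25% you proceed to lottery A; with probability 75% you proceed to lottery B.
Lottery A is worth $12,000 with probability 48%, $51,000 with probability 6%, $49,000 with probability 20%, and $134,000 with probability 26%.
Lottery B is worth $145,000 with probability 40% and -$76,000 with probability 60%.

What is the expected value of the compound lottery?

EV(A) = 0.48 × 12000 + 0.06 × 51000 + 0.2 × 49000 + 0.26 × 134000 = 5760 + 3060 + 9800 + 34840 = 53460
EV(B) = 0.4 × 145000 + 0.6 × (-76000) = 58000 − 45600 = 12400
Overall = 0.25 × 53460 + 0.75 × 12400 = 13365 + 9300 = 22665

$22,665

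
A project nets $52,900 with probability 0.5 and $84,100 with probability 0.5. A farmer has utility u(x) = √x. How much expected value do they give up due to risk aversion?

$900

E[u] = 0.5·√52900 + 0.5·√84100 = 0.5·230 + 0.5·290 = 260
CE = (260)² = 67600
Risk premium = EV − CE = 68500 − 67600 = 900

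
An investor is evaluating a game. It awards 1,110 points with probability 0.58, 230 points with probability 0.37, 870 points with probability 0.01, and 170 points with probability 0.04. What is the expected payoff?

744.4 points

EV = 0.58 × 1110 + 0.37 × 230 + 0.01 × 870 + 0.04 × 170 = 643.8 + 85.1 + 8.7 + 6.8 = 744.4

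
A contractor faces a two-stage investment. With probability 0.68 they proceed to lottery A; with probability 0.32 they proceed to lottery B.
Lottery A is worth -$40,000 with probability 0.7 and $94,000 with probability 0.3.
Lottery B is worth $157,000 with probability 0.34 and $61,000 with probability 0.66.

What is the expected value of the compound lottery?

EV(A) = 0.7 × (-40000) + 0.3 × 94000 = -28000 + 28200 = 200
EV(B) = 0.34 × 157000 + 0.66 × 61000 = 53380 + 40260 = 93640
Overall = 0.68 × 200 + 0.32 × 93640 = 136 + 29964.8 = 30100.8

$30,100.80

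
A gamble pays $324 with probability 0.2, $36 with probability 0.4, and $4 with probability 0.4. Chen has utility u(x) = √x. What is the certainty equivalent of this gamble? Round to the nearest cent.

E[u] = 0.2·√324 + 0.4·√36 + 0.4·√4 = 0.2·18 + 0.4·6 + 0.4·2 = 6.8
CE = (6.8)² = 46.24

$46.24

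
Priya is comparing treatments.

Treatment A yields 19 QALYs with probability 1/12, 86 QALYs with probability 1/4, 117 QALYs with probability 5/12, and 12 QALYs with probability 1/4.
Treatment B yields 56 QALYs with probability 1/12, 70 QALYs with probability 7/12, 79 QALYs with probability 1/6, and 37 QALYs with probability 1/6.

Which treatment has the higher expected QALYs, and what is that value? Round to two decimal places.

Treatment A = 1/12 × 19 + 1/4 × 86 + 5/12 × 117 + 1/4 × 12 = 1.5833 + 21.5 + 48.75 + 3 = 74.8333
Treatment B = 1/12 × 56 + 7/12 × 70 + 1/6 × 79 + 1/6 × 37 = 4.6667 + 40.8333 + 13.1667 + 6.1667 = 64.8333

Treatment A (74.83 QALYs)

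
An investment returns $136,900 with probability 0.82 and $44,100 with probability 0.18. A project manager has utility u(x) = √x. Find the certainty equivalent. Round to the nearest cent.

E[u] = 0.82·√136900 + 0.18·√44100 = 0.82·370 + 0.18·210 = 341.2
CE = (341.2)² = 116417.44

$116,417.44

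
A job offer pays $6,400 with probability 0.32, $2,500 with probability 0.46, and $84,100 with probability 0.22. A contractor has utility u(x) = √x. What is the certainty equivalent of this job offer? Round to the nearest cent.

E[u] = 0.32·√6400 + 0.46·√2500 + 0.22·√84100 = 0.32·80 + 0.46·50 + 0.22·290 = 112.4
CE = (112.4)² = 12633.76

$12,633.76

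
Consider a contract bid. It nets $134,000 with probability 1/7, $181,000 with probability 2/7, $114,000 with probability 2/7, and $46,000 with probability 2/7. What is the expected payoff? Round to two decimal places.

$116,571.43

EV = 1/7 × 134000 + 2/7 × 181000 + 2/7 × 114000 + 2/7 × 46000 = 19142.8571 + 51714.2857 + 32571.4286 + 13142.8571 = 116571.4286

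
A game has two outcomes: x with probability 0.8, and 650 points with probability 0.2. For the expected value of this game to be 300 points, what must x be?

0.8·x + 0.2·650 = 300
0.8·x = 300 − 130 = 170
x = 170 / 0.8 = 212.5

x = 212.5 points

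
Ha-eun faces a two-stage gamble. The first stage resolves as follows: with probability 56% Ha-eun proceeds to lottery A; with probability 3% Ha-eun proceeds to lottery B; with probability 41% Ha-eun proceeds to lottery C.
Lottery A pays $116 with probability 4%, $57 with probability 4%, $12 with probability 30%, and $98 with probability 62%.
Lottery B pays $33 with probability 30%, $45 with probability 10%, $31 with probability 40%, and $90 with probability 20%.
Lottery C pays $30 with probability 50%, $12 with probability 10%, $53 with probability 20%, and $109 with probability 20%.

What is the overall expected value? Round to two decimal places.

EV(A) = 0.04 × 116 + 0.04 × 57 + 0.3 × 12 + 0.62 × 98 = 4.64 + 2.28 + 3.6 + 60.76 = 71.28
EV(B) = 0.3 × 33 + 0.1 × 45 + 0.4 × 31 + 0.2 × 90 = 9.9 + 4.5 + 12.4 + 18 = 44.8
EV(C) = 0.5 × 30 + 0.1 × 12 + 0.2 × 53 + 0.2 × 109 = 15 + 1.2 + 10.6 + 21.8 = 48.6
Overall = 0.56 × 71.28 + 0.03 × 44.8 + 0.41 × 48.6 = 39.9168 + 1.344 + 19.926 = 61.1868

$61.19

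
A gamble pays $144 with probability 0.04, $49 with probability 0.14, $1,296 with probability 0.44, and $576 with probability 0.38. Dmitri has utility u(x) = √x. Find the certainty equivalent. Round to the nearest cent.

$698.02

E[u] = 0.04·√144 + 0.14·√49 + 0.44·√1296 + 0.38·√576 = 0.04·12 + 0.14·7 + 0.44·36 + 0.38·24 = 26.42
CE = (26.42)² = 698.0164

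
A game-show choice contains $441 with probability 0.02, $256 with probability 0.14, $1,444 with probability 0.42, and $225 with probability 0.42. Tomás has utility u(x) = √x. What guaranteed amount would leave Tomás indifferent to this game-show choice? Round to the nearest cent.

$621.01

E[u] = 0.02·√441 + 0.14·√256 + 0.42·√1444 + 0.42·√225 = 0.02·21 + 0.14·16 + 0.42·38 + 0.42·15 = 24.92
CE = (24.92)² = 621.0064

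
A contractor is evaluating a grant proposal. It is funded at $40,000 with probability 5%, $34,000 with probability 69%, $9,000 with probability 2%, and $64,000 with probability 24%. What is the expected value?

$41,000

EV = 0.05 × 40000 + 0.69 × 34000 + 0.02 × 9000 + 0.24 × 64000 = 2000 + 23460 + 180 + 15360 = 41000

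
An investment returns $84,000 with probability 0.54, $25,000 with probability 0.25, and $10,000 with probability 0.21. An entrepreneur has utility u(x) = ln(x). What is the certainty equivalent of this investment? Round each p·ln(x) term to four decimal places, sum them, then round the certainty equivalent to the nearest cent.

E[u] = 0.54·ln(84000) + 0.25·ln(25000) + 0.21·ln(10000) = 6.1228 + 2.5317 + 1.9342 = 10.5887
CE = e^10.5887 ≈ 39683.87

$39,683.87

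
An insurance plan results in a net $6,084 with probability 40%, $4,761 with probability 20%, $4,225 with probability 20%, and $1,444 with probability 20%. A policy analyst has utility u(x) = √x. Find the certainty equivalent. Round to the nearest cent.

E[u] = 0.4·√6084 + 0.2·√4761 + 0.2·√4225 + 0.2·√1444 = 0.4·78 + 0.2·69 + 0.2·65 + 0.2·38 = 65.6
CE = (65.6)² = 4303.36

$4,303.36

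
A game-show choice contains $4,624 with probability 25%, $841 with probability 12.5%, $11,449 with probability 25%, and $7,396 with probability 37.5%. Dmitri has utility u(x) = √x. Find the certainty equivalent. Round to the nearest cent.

$6,340.14

E[u] = 0.25·√4624 + 0.125·√841 + 0.25·√11449 + 0.375·√7396 = 0.25·68 + 0.125·29 + 0.25·107 + 0.375·86 = 79.625
CE = (79.625)² = 6340.140625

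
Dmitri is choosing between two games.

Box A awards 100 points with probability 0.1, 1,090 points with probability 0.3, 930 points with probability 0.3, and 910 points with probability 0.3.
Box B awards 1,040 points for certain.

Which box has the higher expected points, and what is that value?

Box A = 0.1 × 100 + 0.3 × 1090 + 0.3 × 930 + 0.3 × 910 = 10 + 327 + 279 + 273 = 889
Box B: 1040 (certain)

Box B (1,040 points)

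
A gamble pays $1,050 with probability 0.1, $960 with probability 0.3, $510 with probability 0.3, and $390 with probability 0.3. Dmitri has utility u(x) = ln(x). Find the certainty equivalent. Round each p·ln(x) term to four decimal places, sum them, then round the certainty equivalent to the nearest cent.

E[u] = 0.1·ln(1050) + 0.3·ln(960) + 0.3·ln(510) + 0.3·ln(390) = 0.6957 + 2.0601 + 1.8703 + 1.7898 = 6.4159
CE = e^6.4159 ≈ 611.49

$611.49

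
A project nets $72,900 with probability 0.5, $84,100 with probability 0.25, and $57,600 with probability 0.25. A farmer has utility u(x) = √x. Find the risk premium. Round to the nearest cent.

E[u] = 0.5·√72900 + 0.25·√84100 + 0.25·√57600 = 0.5·270 + 0.25·290 + 0.25·240 = 267.5
CE = (267.5)² = 71556.25
Risk premium = EV − CE = 71875 − 71556.25 = 318.75

$318.75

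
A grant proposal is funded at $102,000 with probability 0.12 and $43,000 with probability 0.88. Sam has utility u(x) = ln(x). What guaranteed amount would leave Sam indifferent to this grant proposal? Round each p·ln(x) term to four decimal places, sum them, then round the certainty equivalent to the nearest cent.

$47,695.87

E[u] = 0.12·ln(102000) + 0.88·ln(43000) = 1.3839 + 9.3887 = 10.7726
CE = e^10.7726 ≈ 47695.87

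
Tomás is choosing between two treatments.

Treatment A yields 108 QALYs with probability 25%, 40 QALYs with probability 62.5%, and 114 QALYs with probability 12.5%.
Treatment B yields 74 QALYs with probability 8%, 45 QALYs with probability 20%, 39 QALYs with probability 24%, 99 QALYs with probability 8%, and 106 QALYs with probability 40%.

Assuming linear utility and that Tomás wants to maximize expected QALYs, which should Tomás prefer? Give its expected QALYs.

Treatment B (74.6 QALYs)

Treatment A = 0.25 × 108 + 0.625 × 40 + 0.125 × 114 = 27 + 25 + 14.25 = 66.25
Treatment B = 0.08 × 74 + 0.2 × 45 + 0.24 × 39 + 0.08 × 99 + 0.4 × 106 = 5.92 + 9 + 9.36 + 7.92 + 42.4 = 74.6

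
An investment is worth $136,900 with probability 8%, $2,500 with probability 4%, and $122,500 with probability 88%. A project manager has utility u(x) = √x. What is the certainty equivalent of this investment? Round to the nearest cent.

E[u] = 0.08·√136900 + 0.04·√2500 + 0.88·√122500 = 0.08·370 + 0.04·50 + 0.88·350 = 339.6
CE = (339.6)² = 115328.16

$115,328.16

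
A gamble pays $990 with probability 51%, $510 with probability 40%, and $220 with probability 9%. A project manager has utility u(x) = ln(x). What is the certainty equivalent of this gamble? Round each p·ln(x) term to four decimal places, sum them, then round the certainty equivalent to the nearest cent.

E[u] = 0.51·ln(990) + 0.4·ln(510) + 0.09·ln(220) = 3.5178 + 2.4938 + 0.4854 = 6.4970
CE = e^6.4970 ≈ 663.15

$663.15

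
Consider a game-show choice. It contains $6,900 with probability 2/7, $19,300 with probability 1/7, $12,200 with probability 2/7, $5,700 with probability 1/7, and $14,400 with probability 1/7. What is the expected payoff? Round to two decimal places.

EV = 2/7 × 6900 + 1/7 × 19300 + 2/7 × 12200 + 1/7 × 5700 + 1/7 × 14400 = 1971.4286 + 2757.1429 + 3485.7143 + 814.2857 + 2057.1429 = 11085.7143

$11,085.71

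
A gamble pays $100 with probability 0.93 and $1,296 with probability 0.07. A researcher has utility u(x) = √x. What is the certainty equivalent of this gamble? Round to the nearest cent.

E[u] = 0.93·√100 + 0.07·√1296 = 0.93·10 + 0.07·36 = 11.82
CE = (11.82)² = 139.7124

$139.71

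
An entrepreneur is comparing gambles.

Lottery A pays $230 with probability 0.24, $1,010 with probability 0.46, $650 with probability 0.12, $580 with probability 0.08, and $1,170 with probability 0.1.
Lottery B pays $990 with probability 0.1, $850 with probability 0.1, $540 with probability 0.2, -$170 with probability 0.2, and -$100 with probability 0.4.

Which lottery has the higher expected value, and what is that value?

Lottery A = 0.24 × 230 + 0.46 × 1010 + 0.12 × 650 + 0.08 × 580 + 0.1 × 1170 = 55.2 + 464.6 + 78 + 46.4 + 117 = 761.2
Lottery B = 0.1 × 990 + 0.1 × 850 + 0.2 × 540 + 0.2 × (-170) + 0.4 × (-100) = 99 + 85 + 108 − 34 − 40 = 218

Lottery A ($761.20)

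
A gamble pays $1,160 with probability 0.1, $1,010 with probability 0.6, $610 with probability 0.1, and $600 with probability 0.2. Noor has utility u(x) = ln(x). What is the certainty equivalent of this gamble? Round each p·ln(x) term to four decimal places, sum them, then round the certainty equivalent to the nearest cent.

$877.34

E[u] = 0.1·ln(1160) + 0.6·ln(1010) + 0.1·ln(610) + 0.2·ln(600) = 0.7056 + 4.1506 + 0.6413 + 1.2794 = 6.7769
CE = e^6.7769 ≈ 877.34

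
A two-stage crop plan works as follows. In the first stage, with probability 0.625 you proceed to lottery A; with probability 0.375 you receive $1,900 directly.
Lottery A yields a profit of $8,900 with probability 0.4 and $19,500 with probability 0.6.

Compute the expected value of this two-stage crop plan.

$10,250

EV(A) = 0.4 × 8900 + 0.6 × 19500 = 3560 + 11700 = 15260
Branch B: 1900 (certain)
Overall = 0.625 × 15260 + 0.375 × 1900 = 9537.5 + 712.5 = 10250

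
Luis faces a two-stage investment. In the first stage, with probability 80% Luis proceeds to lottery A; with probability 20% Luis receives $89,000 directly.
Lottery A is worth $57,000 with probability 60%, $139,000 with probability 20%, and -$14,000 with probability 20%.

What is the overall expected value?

$65,160

EV(A) = 0.6 × 57000 + 0.2 × 139000 + 0.2 × (-14000) = 34200 + 27800 − 2800 = 59200
Branch B: 89000 (certain)
Overall = 0.8 × 59200 + 0.2 × 89000 = 47360 + 17800 = 65160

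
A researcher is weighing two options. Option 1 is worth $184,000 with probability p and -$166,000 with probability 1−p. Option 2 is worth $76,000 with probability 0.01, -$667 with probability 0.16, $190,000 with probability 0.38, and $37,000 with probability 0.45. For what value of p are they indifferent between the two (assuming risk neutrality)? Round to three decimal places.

EV(Option 2) = 0.01 × 76000 + 0.16 × (-667) + 0.38 × 190000 + 0.45 × 37000 = 760 − 106.72 + 72200 + 16650 = 89503.28
p·184000 + (1−p)·(-166000) = 89503.28
350000p − 166000 = 89503.28
p = (89503.28 + 166000) / 350000

p = 0.730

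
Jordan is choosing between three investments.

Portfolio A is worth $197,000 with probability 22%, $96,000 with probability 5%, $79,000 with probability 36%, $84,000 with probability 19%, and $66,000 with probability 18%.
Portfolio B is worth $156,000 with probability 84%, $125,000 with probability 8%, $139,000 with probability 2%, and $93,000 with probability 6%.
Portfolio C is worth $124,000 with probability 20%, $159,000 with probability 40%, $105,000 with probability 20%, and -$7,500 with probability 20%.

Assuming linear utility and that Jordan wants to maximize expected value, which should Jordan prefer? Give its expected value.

Portfolio A = 0.22 × 197000 + 0.05 × 96000 + 0.36 × 79000 + 0.19 × 84000 + 0.18 × 66000 = 43340 + 4800 + 28440 + 15960 + 11880 = 104420
Portfolio B = 0.84 × 156000 + 0.08 × 125000 + 0.02 × 139000 + 0.06 × 93000 = 131040 + 10000 + 2780 + 5580 = 149400
Portfolio C = 0.2 × 124000 + 0.4 × 159000 + 0.2 × 105000 + 0.2 × (-7500) = 24800 + 63600 + 21000 − 1500 = 107900

Portfolio B ($149,400)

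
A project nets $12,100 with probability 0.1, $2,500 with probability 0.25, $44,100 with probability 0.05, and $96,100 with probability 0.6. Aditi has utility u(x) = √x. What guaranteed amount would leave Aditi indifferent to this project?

E[u] = 0.1·√12100 + 0.25·√2500 + 0.05·√44100 + 0.6·√96100 = 0.1·110 + 0.25·50 + 0.05·210 + 0.6·310 = 220
CE = (220)² = 48400

$48,400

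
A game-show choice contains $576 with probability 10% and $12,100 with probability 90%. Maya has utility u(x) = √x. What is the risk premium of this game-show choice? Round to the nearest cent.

$665.64

E[u] = 0.1·√576 + 0.9·√12100 = 0.1·24 + 0.9·110 = 101.4
CE = (101.4)² = 10281.96
Risk premium = EV − CE = 10947.6 − 10281.96 = 665.64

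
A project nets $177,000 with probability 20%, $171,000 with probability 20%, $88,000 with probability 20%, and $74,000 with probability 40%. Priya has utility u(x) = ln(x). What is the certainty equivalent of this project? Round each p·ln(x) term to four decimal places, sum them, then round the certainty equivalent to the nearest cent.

$107,839.58

E[u] = 0.2·ln(177000) + 0.2·ln(171000) + 0.2·ln(88000) + 0.4·ln(74000) = 2.4168 + 2.4099 + 2.2770 + 4.4847 = 11.5884
CE = e^11.5884 ≈ 107839.58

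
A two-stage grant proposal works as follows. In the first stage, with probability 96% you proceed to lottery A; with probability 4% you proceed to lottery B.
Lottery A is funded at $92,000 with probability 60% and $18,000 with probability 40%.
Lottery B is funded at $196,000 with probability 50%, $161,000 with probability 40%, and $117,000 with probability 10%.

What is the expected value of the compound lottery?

EV(A) = 0.6 × 92000 + 0.4 × 18000 = 55200 + 7200 = 62400
EV(B) = 0.5 × 196000 + 0.4 × 161000 + 0.1 × 117000 = 98000 + 64400 + 11700 = 174100
Overall = 0.96 × 62400 + 0.04 × 174100 = 59904 + 6964 = 66868

$66,868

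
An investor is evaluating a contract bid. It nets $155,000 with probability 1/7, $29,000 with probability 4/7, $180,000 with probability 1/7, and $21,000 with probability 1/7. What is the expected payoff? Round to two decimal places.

$67,428.57

EV = 1/7 × 155000 + 4/7 × 29000 + 1/7 × 180000 + 1/7 × 21000 = 22142.8571 + 16571.4286 + 25714.2857 + 3000 = 67428.5714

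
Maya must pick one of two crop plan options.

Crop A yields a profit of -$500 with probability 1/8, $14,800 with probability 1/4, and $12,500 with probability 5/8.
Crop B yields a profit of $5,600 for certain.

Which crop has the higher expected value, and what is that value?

Crop A = 1/8 × (-500) + 1/4 × 14800 + 5/8 × 12500 = -62.5 + 3700 + 7812.5 = 11450
Crop B: 5600 (certain)

Crop A ($11,450)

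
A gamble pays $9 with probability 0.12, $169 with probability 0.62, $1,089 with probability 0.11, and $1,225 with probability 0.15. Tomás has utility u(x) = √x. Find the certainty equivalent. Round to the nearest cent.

E[u] = 0.12·√9 + 0.62·√169 + 0.11·√1089 + 0.15·√1225 = 0.12·3 + 0.62·13 + 0.11·33 + 0.15·35 = 17.3
CE = (17.3)² = 299.29

$299.29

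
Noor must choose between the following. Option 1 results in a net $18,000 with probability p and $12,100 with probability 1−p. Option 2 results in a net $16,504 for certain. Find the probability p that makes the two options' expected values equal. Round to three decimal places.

p·18000 + (1−p)·12100 = 16504
5900p + 12100 = 16504
p = (16504 − 12100) / 5900

p = 0.746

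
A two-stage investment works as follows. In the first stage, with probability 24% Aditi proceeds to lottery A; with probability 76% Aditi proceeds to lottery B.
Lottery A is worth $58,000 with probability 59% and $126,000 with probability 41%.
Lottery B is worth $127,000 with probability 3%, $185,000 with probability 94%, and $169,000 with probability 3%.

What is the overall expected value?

EV(A) = 0.59 × 58000 + 0.41 × 126000 = 34220 + 51660 = 85880
EV(B) = 0.03 × 127000 + 0.94 × 185000 + 0.03 × 169000 = 3810 + 173900 + 5070 = 182780
Overall = 0.24 × 85880 + 0.76 × 182780 = 20611.2 + 138912.8 = 159524

$159,524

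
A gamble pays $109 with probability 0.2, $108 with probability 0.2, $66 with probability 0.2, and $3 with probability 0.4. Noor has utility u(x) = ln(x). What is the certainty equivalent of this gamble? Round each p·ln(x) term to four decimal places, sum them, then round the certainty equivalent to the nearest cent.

$23.38

E[u] = 0.2·ln(109) + 0.2·ln(108) + 0.2·ln(66) + 0.4·ln(3) = 0.9383 + 0.9364 + 0.8379 + 0.4394 = 3.1520
CE = e^3.1520 ≈ 23.38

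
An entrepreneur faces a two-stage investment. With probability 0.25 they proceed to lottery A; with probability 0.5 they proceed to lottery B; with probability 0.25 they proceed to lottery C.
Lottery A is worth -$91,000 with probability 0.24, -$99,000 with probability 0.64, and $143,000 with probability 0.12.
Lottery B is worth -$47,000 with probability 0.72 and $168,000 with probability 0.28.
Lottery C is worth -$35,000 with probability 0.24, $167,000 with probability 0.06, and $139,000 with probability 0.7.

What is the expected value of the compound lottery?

$14,320

EV(A) = 0.24 × (-91000) + 0.64 × (-99000) + 0.12 × 143000 = -21840 − 63360 + 17160 = -68040
EV(B) = 0.72 × (-47000) + 0.28 × 168000 = -33840 + 47040 = 13200
EV(C) = 0.24 × (-35000) + 0.06 × 167000 + 0.7 × 139000 = -8400 + 10020 + 97300 = 98920
Overall = 0.25 × (-68040) + 0.5 × 13200 + 0.25 × 98920 = -17010 + 6600 + 24730 = 14320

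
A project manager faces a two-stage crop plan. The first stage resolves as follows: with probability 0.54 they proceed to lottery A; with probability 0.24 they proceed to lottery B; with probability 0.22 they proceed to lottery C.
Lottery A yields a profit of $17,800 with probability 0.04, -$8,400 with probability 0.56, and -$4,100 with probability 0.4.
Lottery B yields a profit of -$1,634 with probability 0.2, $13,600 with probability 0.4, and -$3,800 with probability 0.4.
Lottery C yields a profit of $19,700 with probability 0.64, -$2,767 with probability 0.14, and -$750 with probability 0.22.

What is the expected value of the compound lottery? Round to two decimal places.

$473.32

EV(A) = 0.04 × 17800 + 0.56 × (-8400) + 0.4 × (-4100) = 712 − 4704 − 1640 = -5632
EV(B) = 0.2 × (-1634) + 0.4 × 13600 + 0.4 × (-3800) = -326.8 + 5440 − 1520 = 3593.2
EV(C) = 0.64 × 19700 + 0.14 × (-2767) + 0.22 × (-750) = 12608 − 387.38 − 165 = 12055.62
Overall = 0.54 × (-5632) + 0.24 × 3593.2 + 0.22 × 12055.62 = -3041.28 + 862.368 + 2652.2364 = 473.3244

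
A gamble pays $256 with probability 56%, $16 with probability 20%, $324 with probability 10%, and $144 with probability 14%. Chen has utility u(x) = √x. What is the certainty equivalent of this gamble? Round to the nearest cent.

$175.30

E[u] = 0.56·√256 + 0.2·√16 + 0.1·√324 + 0.14·√144 = 0.56·16 + 0.2·4 + 0.1·18 + 0.14·12 = 13.24
CE = (13.24)² = 175.2976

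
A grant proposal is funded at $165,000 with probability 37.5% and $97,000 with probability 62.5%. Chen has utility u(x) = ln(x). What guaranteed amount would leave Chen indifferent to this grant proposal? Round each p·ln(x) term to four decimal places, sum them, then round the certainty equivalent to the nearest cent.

$118,373.48

E[u] = 0.375·ln(165000) + 0.625·ln(97000) = 4.5051 + 7.1765 = 11.6816
CE = e^11.6816 ≈ 118373.48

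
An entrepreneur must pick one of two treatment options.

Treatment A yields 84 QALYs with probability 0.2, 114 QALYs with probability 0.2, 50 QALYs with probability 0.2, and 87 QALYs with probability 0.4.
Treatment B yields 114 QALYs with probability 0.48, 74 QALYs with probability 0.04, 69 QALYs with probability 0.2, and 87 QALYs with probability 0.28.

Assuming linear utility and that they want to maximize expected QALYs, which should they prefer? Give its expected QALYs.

Treatment A = 0.2 × 84 + 0.2 × 114 + 0.2 × 50 + 0.4 × 87 = 16.8 + 22.8 + 10 + 34.8 = 84.4
Treatment B = 0.48 × 114 + 0.04 × 74 + 0.2 × 69 + 0.28 × 87 = 54.72 + 2.96 + 13.8 + 24.36 = 95.84

Treatment B (95.84 QALYs)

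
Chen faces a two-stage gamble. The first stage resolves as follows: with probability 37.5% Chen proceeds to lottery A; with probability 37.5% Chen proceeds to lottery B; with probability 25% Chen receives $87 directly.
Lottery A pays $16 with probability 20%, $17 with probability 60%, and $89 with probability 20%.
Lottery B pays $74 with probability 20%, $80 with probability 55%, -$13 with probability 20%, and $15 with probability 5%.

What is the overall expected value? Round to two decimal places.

$54.81

EV(A) = 0.2 × 16 + 0.6 × 17 + 0.2 × 89 = 3.2 + 10.2 + 17.8 = 31.2
EV(B) = 0.2 × 74 + 0.55 × 80 + 0.2 × (-13) + 0.05 × 15 = 14.8 + 44 − 2.6 + 0.75 = 56.95
Branch C: 87 (certain)
Overall = 0.375 × 31.2 + 0.375 × 56.95 + 0.25 × 87 = 11.7 + 21.35625 + 21.75 = 54.80625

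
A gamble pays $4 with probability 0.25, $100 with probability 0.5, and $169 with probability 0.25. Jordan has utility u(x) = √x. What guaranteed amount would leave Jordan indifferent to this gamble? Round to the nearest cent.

E[u] = 0.25·√4 + 0.5·√100 + 0.25·√169 = 0.25·2 + 0.5·10 + 0.25·13 = 8.75
CE = (8.75)² = 76.5625

$76.56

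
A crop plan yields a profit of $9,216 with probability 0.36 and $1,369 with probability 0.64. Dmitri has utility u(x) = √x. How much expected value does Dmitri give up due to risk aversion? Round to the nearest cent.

$802.02

E[u] = 0.36·√9216 + 0.64·√1369 = 0.36·96 + 0.64·37 = 58.24
CE = (58.24)² = 3391.8976
Risk premium = EV − CE = 4193.92 − 3391.8976 = 802.0224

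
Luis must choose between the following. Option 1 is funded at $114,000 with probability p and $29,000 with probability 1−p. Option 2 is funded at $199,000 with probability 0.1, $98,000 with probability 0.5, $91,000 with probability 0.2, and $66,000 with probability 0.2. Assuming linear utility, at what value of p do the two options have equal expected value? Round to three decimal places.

EV(Option 2) = 0.1 × 199000 + 0.5 × 98000 + 0.2 × 91000 + 0.2 × 66000 = 19900 + 49000 + 18200 + 13200 = 100300
p·114000 + (1−p)·29000 = 100300
85000p + 29000 = 100300
p = (100300 − 29000) / 85000

p = 0.839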